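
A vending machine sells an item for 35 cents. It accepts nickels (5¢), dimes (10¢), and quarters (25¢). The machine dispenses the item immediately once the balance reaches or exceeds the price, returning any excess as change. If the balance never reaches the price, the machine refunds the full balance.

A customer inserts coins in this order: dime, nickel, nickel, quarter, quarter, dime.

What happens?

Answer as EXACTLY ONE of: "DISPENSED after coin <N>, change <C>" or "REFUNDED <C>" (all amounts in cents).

Answer: DISPENSED after coin 4, change 10

Derivation:
Price: 35¢
Coin 1 (dime, 10¢): balance = 10¢
Coin 2 (nickel, 5¢): balance = 15¢
Coin 3 (nickel, 5¢): balance = 20¢
Coin 4 (quarter, 25¢): balance = 45¢
  → balance >= price → DISPENSE, change = 45 - 35 = 10¢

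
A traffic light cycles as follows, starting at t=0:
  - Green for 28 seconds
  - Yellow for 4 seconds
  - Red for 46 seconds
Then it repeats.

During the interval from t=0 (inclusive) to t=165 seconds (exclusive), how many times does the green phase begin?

Answer: 3

Derivation:
Cycle = 28+4+46 = 78s
green phase starts at t = k*78 + 0 for k=0,1,2,...
Need k*78+0 < 165 → k < 2.115
k ∈ {0, ..., 2} → 3 starts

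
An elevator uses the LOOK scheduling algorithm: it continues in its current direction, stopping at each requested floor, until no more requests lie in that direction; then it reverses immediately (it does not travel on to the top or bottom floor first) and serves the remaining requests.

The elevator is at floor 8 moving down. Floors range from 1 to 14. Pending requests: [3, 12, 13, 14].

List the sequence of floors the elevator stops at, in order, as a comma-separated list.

Current: 8, moving DOWN
Serve below first (descending): [3]
Then reverse, serve above (ascending): [12, 13, 14]

Answer: 3, 12, 13, 14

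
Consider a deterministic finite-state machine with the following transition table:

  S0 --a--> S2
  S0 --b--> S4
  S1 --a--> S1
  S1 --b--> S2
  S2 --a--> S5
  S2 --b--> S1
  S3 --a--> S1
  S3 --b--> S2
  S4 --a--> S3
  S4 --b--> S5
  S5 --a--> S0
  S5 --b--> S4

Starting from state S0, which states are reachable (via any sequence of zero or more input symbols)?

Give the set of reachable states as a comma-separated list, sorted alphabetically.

BFS from S0:
  visit S0: S0--a-->S2 (new), S0--b-->S4 (new)
  visit S2: S2--a-->S5 (new), S2--b-->S1 (new)
  visit S4: S4--a-->S3 (new), S4--b-->S5 (seen)
  visit S5: S5--a-->S0 (seen), S5--b-->S4 (seen)
  visit S1: S1--a-->S1 (seen), S1--b-->S2 (seen)
  visit S3: S3--a-->S1 (seen), S3--b-->S2 (seen)

Answer: S0, S1, S2, S3, S4, S5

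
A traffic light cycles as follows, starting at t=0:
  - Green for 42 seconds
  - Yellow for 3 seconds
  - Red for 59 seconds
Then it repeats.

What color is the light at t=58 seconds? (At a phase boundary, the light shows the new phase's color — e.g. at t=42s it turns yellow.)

Answer: red

Derivation:
Cycle length = 42 + 3 + 59 = 104s
t = 58, phase_t = 58 mod 104 = 58
58 >= 45 → RED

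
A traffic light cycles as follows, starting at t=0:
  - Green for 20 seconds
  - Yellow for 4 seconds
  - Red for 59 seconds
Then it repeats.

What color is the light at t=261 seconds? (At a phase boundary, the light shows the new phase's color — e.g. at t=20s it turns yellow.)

Answer: green

Derivation:
Cycle length = 20 + 4 + 59 = 83s
t = 261, phase_t = 261 mod 83 = 12
12 < 20 (green end) → GREEN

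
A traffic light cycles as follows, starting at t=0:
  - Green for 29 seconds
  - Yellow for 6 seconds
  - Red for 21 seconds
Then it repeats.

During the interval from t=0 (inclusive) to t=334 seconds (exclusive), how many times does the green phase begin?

Answer: 6

Derivation:
Cycle = 29+6+21 = 56s
green phase starts at t = k*56 + 0 for k=0,1,2,...
Need k*56+0 < 334 → k < 5.964
k ∈ {0, ..., 5} → 6 starts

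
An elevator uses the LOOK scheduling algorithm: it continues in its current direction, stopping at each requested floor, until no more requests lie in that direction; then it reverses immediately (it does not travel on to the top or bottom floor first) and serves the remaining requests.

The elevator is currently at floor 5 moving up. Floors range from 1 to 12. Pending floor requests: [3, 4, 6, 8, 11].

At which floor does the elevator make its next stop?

Answer: 6

Derivation:
Current floor: 5, direction: up
Requests above: [6, 8, 11]
Requests below: [3, 4]
Moving up and requests lie above → nearest above is min([6, 8, 11]) = 6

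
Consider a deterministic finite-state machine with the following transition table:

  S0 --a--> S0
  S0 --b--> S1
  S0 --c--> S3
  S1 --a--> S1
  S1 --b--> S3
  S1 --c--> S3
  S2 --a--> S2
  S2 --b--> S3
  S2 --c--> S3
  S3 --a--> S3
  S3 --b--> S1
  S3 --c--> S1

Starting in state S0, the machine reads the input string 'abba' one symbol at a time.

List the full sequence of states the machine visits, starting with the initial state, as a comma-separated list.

Answer: S0, S0, S1, S3, S3

Derivation:
Start: S0
  read 'a': S0 --a--> S0
  read 'b': S0 --b--> S1
  read 'b': S1 --b--> S3
  read 'a': S3 --a--> S3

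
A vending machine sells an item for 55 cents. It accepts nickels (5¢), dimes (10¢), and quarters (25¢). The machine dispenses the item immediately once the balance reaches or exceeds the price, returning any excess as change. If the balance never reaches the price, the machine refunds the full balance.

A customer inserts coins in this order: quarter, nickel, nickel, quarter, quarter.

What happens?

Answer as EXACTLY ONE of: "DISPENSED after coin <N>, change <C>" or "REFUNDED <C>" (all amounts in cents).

Price: 55¢
Coin 1 (quarter, 25¢): balance = 25¢
Coin 2 (nickel, 5¢): balance = 30¢
Coin 3 (nickel, 5¢): balance = 35¢
Coin 4 (quarter, 25¢): balance = 60¢
  → balance >= price → DISPENSE, change = 60 - 55 = 5¢

Answer: DISPENSED after coin 4, change 5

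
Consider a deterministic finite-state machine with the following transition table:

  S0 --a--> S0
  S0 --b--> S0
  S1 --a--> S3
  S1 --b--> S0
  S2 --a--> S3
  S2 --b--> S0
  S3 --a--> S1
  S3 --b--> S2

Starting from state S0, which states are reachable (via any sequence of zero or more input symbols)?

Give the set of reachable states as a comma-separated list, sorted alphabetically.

BFS from S0:
  visit S0: S0--a-->S0 (seen), S0--b-->S0 (seen)

Answer: S0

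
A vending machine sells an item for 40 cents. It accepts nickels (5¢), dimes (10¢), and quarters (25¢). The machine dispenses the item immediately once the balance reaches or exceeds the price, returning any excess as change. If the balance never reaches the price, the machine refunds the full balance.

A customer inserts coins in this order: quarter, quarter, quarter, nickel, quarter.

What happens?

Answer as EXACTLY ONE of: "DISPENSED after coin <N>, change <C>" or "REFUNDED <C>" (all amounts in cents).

Answer: DISPENSED after coin 2, change 10

Derivation:
Price: 40¢
Coin 1 (quarter, 25¢): balance = 25¢
Coin 2 (quarter, 25¢): balance = 50¢
  → balance >= price → DISPENSE, change = 50 - 40 = 10¢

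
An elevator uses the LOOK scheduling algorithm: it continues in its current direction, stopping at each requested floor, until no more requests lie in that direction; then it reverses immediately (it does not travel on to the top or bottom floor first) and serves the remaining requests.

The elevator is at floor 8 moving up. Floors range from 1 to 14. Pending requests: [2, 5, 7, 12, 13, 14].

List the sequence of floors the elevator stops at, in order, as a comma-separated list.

Current: 8, moving UP
Serve above first (ascending): [12, 13, 14]
Then reverse, serve below (descending): [7, 5, 2]

Answer: 12, 13, 14, 7, 5, 2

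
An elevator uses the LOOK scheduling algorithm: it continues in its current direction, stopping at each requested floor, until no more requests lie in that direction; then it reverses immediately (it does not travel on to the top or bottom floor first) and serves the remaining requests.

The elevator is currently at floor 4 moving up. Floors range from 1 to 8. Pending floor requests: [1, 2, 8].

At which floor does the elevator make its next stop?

Current floor: 4, direction: up
Requests above: [8]
Requests below: [1, 2]
Moving up and requests lie above → nearest above is min([8]) = 8

Answer: 8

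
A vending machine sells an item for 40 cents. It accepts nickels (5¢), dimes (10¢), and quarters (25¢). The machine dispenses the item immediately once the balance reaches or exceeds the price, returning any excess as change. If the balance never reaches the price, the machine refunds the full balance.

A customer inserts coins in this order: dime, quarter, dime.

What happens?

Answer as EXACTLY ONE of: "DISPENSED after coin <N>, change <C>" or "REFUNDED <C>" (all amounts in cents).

Price: 40¢
Coin 1 (dime, 10¢): balance = 10¢
Coin 2 (quarter, 25¢): balance = 35¢
Coin 3 (dime, 10¢): balance = 45¢
  → balance >= price → DISPENSE, change = 45 - 40 = 5¢

Answer: DISPENSED after coin 3, change 5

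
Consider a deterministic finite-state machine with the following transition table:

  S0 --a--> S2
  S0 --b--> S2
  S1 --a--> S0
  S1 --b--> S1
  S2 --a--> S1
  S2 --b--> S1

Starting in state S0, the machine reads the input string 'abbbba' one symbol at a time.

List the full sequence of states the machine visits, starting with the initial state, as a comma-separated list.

Start: S0
  read 'a': S0 --a--> S2
  read 'b': S2 --b--> S1
  read 'b': S1 --b--> S1
  read 'b': S1 --b--> S1
  read 'b': S1 --b--> S1
  read 'a': S1 --a--> S0

Answer: S0, S2, S1, S1, S1, S1, S0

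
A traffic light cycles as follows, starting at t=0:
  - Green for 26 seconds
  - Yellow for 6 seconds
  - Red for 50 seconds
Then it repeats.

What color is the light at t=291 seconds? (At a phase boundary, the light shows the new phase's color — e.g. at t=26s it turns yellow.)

Cycle length = 26 + 6 + 50 = 82s
t = 291, phase_t = 291 mod 82 = 45
45 >= 32 → RED

Answer: red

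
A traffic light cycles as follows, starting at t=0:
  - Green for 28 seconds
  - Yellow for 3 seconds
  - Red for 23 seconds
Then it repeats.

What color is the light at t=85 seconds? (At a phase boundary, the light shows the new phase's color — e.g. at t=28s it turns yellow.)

Cycle length = 28 + 3 + 23 = 54s
t = 85, phase_t = 85 mod 54 = 31
31 >= 31 → RED

Answer: red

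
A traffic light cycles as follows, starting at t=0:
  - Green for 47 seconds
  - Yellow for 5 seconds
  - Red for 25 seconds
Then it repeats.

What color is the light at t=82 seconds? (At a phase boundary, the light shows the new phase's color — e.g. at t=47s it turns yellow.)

Cycle length = 47 + 5 + 25 = 77s
t = 82, phase_t = 82 mod 77 = 5
5 < 47 (green end) → GREEN

Answer: green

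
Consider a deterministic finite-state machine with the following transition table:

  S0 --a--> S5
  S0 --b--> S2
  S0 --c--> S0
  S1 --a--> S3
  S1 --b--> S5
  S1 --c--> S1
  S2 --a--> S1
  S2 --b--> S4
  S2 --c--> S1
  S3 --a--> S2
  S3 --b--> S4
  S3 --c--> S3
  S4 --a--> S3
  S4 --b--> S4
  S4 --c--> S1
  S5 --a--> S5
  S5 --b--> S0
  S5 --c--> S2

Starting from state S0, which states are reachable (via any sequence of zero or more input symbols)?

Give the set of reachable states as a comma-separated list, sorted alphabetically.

BFS from S0:
  visit S0: S0--a-->S5 (new), S0--b-->S2 (new), S0--c-->S0 (seen)
  visit S5: S5--a-->S5 (seen), S5--b-->S0 (seen), S5--c-->S2 (seen)
  visit S2: S2--a-->S1 (new), S2--b-->S4 (new), S2--c-->S1 (seen)
  visit S1: S1--a-->S3 (new), S1--b-->S5 (seen), S1--c-->S1 (seen)
  visit S4: S4--a-->S3 (seen), S4--b-->S4 (seen), S4--c-->S1 (seen)
  visit S3: S3--a-->S2 (seen), S3--b-->S4 (seen), S3--c-->S3 (seen)

Answer: S0, S1, S2, S3, S4, S5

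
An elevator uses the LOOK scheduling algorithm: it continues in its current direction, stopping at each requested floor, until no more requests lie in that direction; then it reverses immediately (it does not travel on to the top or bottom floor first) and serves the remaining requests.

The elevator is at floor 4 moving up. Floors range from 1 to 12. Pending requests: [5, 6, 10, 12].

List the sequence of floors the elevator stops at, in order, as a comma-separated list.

Current: 4, moving UP
Serve above first (ascending): [5, 6, 10, 12]
Then reverse, serve below (descending): []

Answer: 5, 6, 10, 12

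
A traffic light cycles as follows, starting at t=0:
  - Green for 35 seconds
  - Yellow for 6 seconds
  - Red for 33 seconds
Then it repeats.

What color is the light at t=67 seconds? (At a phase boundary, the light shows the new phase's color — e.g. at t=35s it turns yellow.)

Cycle length = 35 + 6 + 33 = 74s
t = 67, phase_t = 67 mod 74 = 67
67 >= 41 → RED

Answer: red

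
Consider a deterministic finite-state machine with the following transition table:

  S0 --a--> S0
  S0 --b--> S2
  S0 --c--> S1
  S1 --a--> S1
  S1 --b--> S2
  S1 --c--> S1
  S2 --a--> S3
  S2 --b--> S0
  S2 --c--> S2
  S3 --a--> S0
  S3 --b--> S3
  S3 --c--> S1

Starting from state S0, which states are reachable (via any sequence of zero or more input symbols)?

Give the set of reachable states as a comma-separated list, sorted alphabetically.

Answer: S0, S1, S2, S3

Derivation:
BFS from S0:
  visit S0: S0--a-->S0 (seen), S0--b-->S2 (new), S0--c-->S1 (new)
  visit S2: S2--a-->S3 (new), S2--b-->S0 (seen), S2--c-->S2 (seen)
  visit S1: S1--a-->S1 (seen), S1--b-->S2 (seen), S1--c-->S1 (seen)
  visit S3: S3--a-->S0 (seen), S3--b-->S3 (seen), S3--c-->S1 (seen)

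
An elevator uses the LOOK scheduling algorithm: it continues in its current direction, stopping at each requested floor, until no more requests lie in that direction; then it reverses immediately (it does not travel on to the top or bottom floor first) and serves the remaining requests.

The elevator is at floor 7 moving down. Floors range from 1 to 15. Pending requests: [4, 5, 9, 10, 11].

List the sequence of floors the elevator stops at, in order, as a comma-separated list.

Answer: 5, 4, 9, 10, 11

Derivation:
Current: 7, moving DOWN
Serve below first (descending): [5, 4]
Then reverse, serve above (ascending): [9, 10, 11]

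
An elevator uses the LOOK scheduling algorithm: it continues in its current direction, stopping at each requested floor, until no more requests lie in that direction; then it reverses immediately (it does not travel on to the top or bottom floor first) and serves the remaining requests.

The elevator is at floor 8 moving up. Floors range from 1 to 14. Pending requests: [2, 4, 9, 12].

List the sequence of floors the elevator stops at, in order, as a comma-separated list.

Current: 8, moving UP
Serve above first (ascending): [9, 12]
Then reverse, serve below (descending): [4, 2]

Answer: 9, 12, 4, 2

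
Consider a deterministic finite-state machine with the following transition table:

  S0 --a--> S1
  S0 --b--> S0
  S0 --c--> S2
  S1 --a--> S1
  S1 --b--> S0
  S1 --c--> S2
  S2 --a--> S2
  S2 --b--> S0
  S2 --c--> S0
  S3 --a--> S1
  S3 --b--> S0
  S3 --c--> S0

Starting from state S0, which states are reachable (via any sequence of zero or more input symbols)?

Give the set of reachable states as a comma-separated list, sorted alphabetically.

Answer: S0, S1, S2

Derivation:
BFS from S0:
  visit S0: S0--a-->S1 (new), S0--b-->S0 (seen), S0--c-->S2 (new)
  visit S1: S1--a-->S1 (seen), S1--b-->S0 (seen), S1--c-->S2 (seen)
  visit S2: S2--a-->S2 (seen), S2--b-->S0 (seen), S2--c-->S0 (seen)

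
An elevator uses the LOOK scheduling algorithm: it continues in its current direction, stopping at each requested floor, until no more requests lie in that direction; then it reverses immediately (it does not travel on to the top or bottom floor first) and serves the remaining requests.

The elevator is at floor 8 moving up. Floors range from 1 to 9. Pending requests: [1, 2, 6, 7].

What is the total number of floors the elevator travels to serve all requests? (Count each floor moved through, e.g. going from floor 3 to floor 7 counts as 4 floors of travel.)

Answer: 7

Derivation:
Start at floor 8 moving up, LOOK stop order: [7, 6, 2, 1]
  8 → 7: |7-8| = 1, total = 1
  7 → 6: |6-7| = 1, total = 2
  6 → 2: |2-6| = 4, total = 6
  2 → 1: |1-2| = 1, total = 7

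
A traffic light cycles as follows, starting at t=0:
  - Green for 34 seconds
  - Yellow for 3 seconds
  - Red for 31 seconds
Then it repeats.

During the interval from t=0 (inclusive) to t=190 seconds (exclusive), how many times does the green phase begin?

Answer: 3

Derivation:
Cycle = 34+3+31 = 68s
green phase starts at t = k*68 + 0 for k=0,1,2,...
Need k*68+0 < 190 → k < 2.794
k ∈ {0, ..., 2} → 3 starts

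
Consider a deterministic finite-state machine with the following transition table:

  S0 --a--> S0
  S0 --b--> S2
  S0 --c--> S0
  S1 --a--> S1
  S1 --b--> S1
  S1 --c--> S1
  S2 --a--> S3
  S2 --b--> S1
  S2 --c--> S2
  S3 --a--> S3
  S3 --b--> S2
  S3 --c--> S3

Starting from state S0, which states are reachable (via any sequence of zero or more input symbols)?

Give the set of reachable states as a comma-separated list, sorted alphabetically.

Answer: S0, S1, S2, S3

Derivation:
BFS from S0:
  visit S0: S0--a-->S0 (seen), S0--b-->S2 (new), S0--c-->S0 (seen)
  visit S2: S2--a-->S3 (new), S2--b-->S1 (new), S2--c-->S2 (seen)
  visit S3: S3--a-->S3 (seen), S3--b-->S2 (seen), S3--c-->S3 (seen)
  visit S1: S1--a-->S1 (seen), S1--b-->S1 (seen), S1--c-->S1 (seen)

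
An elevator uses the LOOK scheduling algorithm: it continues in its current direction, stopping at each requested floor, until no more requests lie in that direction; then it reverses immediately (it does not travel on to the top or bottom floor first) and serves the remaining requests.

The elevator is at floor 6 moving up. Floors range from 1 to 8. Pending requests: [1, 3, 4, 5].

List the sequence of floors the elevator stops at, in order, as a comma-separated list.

Answer: 5, 4, 3, 1

Derivation:
Current: 6, moving UP
Serve above first (ascending): []
Then reverse, serve below (descending): [5, 4, 3, 1]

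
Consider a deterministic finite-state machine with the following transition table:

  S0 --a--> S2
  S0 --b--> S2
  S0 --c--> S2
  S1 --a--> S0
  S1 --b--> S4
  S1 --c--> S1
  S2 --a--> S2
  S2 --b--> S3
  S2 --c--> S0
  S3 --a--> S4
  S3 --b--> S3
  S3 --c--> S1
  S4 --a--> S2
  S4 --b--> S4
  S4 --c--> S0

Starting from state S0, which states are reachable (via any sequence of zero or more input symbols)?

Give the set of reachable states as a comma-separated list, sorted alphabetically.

Answer: S0, S1, S2, S3, S4

Derivation:
BFS from S0:
  visit S0: S0--a-->S2 (new), S0--b-->S2 (seen), S0--c-->S2 (seen)
  visit S2: S2--a-->S2 (seen), S2--b-->S3 (new), S2--c-->S0 (seen)
  visit S3: S3--a-->S4 (new), S3--b-->S3 (seen), S3--c-->S1 (new)
  visit S4: S4--a-->S2 (seen), S4--b-->S4 (seen), S4--c-->S0 (seen)
  visit S1: S1--a-->S0 (seen), S1--b-->S4 (seen), S1--c-->S1 (seen)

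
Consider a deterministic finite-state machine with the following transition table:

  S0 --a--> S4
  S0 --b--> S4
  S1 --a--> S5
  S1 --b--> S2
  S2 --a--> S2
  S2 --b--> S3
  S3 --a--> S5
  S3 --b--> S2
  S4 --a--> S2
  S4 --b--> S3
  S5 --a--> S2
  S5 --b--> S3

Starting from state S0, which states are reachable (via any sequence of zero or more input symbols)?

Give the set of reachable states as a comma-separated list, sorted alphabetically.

Answer: S0, S2, S3, S4, S5

Derivation:
BFS from S0:
  visit S0: S0--a-->S4 (new), S0--b-->S4 (seen)
  visit S4: S4--a-->S2 (new), S4--b-->S3 (new)
  visit S2: S2--a-->S2 (seen), S2--b-->S3 (seen)
  visit S3: S3--a-->S5 (new), S3--b-->S2 (seen)
  visit S5: S5--a-->S2 (seen), S5--b-->S3 (seen)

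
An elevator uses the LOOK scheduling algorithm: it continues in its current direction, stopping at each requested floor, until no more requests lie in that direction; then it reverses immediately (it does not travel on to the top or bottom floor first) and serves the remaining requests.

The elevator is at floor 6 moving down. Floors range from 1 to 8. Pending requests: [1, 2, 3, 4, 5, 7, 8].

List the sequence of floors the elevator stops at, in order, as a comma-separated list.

Answer: 5, 4, 3, 2, 1, 7, 8

Derivation:
Current: 6, moving DOWN
Serve below first (descending): [5, 4, 3, 2, 1]
Then reverse, serve above (ascending): [7, 8]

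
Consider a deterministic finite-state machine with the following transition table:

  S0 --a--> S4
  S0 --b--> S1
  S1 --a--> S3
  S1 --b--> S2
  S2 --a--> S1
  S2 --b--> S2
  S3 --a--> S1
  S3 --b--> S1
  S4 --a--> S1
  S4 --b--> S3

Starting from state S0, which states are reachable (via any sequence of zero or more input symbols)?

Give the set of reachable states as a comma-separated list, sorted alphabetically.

Answer: S0, S1, S2, S3, S4

Derivation:
BFS from S0:
  visit S0: S0--a-->S4 (new), S0--b-->S1 (new)
  visit S4: S4--a-->S1 (seen), S4--b-->S3 (new)
  visit S1: S1--a-->S3 (seen), S1--b-->S2 (new)
  visit S3: S3--a-->S1 (seen), S3--b-->S1 (seen)
  visit S2: S2--a-->S1 (seen), S2--b-->S2 (seen)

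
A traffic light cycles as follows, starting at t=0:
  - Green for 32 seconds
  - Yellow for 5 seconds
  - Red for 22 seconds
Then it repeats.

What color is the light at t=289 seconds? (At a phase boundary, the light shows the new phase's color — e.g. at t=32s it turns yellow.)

Cycle length = 32 + 5 + 22 = 59s
t = 289, phase_t = 289 mod 59 = 53
53 >= 37 → RED

Answer: red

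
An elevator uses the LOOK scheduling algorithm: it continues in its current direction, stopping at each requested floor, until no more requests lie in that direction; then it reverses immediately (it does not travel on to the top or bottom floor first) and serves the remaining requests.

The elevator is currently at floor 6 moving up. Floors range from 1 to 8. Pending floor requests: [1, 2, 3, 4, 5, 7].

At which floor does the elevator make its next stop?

Answer: 7

Derivation:
Current floor: 6, direction: up
Requests above: [7]
Requests below: [1, 2, 3, 4, 5]
Moving up and requests lie above → nearest above is min([7]) = 7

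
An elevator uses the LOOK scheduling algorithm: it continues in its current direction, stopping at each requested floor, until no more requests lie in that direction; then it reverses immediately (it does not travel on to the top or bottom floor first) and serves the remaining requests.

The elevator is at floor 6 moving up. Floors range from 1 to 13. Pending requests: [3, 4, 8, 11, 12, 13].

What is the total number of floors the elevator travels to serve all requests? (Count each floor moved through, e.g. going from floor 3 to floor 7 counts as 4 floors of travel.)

Start at floor 6 moving up, LOOK stop order: [8, 11, 12, 13, 4, 3]
  6 → 8: |8-6| = 2, total = 2
  8 → 11: |11-8| = 3, total = 5
  11 → 12: |12-11| = 1, total = 6
  12 → 13: |13-12| = 1, total = 7
  13 → 4: |4-13| = 9, total = 16
  4 → 3: |3-4| = 1, total = 17

Answer: 17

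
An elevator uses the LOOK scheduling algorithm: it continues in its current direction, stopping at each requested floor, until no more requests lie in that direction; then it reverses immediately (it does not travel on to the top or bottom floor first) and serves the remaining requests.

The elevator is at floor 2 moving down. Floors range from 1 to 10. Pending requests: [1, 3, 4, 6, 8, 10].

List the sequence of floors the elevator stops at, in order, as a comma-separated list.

Current: 2, moving DOWN
Serve below first (descending): [1]
Then reverse, serve above (ascending): [3, 4, 6, 8, 10]

Answer: 1, 3, 4, 6, 8, 10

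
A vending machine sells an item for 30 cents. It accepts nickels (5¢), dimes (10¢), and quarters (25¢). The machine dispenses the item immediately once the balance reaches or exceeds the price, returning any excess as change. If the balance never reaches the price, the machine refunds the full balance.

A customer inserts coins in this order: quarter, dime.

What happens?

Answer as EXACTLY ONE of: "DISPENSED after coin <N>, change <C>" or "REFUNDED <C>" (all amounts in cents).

Price: 30¢
Coin 1 (quarter, 25¢): balance = 25¢
Coin 2 (dime, 10¢): balance = 35¢
  → balance >= price → DISPENSE, change = 35 - 30 = 5¢

Answer: DISPENSED after coin 2, change 5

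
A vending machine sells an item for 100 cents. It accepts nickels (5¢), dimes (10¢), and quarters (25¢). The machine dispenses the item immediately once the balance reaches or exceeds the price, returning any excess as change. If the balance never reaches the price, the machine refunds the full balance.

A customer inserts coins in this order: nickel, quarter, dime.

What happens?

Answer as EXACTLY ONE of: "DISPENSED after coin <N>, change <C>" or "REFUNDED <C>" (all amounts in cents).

Price: 100¢
Coin 1 (nickel, 5¢): balance = 5¢
Coin 2 (quarter, 25¢): balance = 30¢
Coin 3 (dime, 10¢): balance = 40¢
All coins inserted, balance 40¢ < price 100¢ → REFUND 40¢

Answer: REFUNDED 40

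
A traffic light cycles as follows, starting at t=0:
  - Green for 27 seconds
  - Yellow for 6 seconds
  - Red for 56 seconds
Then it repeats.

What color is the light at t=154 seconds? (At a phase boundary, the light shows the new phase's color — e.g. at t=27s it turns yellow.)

Cycle length = 27 + 6 + 56 = 89s
t = 154, phase_t = 154 mod 89 = 65
65 >= 33 → RED

Answer: red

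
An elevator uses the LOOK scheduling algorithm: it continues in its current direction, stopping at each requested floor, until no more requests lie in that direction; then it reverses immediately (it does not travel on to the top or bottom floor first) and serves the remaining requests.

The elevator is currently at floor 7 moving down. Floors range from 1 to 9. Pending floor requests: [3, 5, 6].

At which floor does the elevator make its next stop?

Answer: 6

Derivation:
Current floor: 7, direction: down
Requests above: []
Requests below: [3, 5, 6]
Moving down and requests lie below → nearest below is max([3, 5, 6]) = 6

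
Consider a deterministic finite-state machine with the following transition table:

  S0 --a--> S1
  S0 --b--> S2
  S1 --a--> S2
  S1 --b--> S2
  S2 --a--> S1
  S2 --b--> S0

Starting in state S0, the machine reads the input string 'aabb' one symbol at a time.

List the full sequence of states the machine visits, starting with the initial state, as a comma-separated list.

Start: S0
  read 'a': S0 --a--> S1
  read 'a': S1 --a--> S2
  read 'b': S2 --b--> S0
  read 'b': S0 --b--> S2

Answer: S0, S1, S2, S0, S2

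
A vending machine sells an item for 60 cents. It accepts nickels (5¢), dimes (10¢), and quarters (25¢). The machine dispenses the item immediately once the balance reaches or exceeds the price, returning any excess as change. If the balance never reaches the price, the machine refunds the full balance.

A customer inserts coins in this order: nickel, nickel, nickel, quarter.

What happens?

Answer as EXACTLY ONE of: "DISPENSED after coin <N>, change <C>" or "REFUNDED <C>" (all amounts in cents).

Answer: REFUNDED 40

Derivation:
Price: 60¢
Coin 1 (nickel, 5¢): balance = 5¢
Coin 2 (nickel, 5¢): balance = 10¢
Coin 3 (nickel, 5¢): balance = 15¢
Coin 4 (quarter, 25¢): balance = 40¢
All coins inserted, balance 40¢ < price 60¢ → REFUND 40¢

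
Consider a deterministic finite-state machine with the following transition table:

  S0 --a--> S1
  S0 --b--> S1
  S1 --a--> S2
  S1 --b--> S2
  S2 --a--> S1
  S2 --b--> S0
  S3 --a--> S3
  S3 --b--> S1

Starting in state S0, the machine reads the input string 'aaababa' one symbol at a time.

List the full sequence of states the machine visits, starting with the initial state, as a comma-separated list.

Start: S0
  read 'a': S0 --a--> S1
  read 'a': S1 --a--> S2
  read 'a': S2 --a--> S1
  read 'b': S1 --b--> S2
  read 'a': S2 --a--> S1
  read 'b': S1 --b--> S2
  read 'a': S2 --a--> S1

Answer: S0, S1, S2, S1, S2, S1, S2, S1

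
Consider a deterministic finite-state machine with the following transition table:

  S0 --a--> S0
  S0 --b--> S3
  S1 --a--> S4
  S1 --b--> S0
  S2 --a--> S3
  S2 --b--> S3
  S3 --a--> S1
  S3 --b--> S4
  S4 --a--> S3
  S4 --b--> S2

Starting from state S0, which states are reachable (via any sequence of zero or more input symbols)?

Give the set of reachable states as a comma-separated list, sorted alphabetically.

BFS from S0:
  visit S0: S0--a-->S0 (seen), S0--b-->S3 (new)
  visit S3: S3--a-->S1 (new), S3--b-->S4 (new)
  visit S1: S1--a-->S4 (seen), S1--b-->S0 (seen)
  visit S4: S4--a-->S3 (seen), S4--b-->S2 (new)
  visit S2: S2--a-->S3 (seen), S2--b-->S3 (seen)

Answer: S0, S1, S2, S3, S4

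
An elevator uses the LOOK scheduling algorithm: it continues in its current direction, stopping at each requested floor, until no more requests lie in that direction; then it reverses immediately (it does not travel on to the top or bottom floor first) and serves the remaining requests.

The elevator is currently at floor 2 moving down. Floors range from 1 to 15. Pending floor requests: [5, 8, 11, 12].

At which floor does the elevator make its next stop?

Answer: 5

Derivation:
Current floor: 2, direction: down
Requests above: [5, 8, 11, 12]
Requests below: []
Moving down but no requests below → reverse; nearest above is min([5, 8, 11, 12]) = 5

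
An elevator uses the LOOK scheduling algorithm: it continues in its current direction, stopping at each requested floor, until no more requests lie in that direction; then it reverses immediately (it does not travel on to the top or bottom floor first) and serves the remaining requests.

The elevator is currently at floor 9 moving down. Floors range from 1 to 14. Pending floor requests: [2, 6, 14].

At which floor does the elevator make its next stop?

Answer: 6

Derivation:
Current floor: 9, direction: down
Requests above: [14]
Requests below: [2, 6]
Moving down and requests lie below → nearest below is max([2, 6]) = 6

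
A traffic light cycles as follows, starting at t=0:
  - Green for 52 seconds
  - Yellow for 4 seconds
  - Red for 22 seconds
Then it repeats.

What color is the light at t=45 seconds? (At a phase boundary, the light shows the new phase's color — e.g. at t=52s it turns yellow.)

Answer: green

Derivation:
Cycle length = 52 + 4 + 22 = 78s
t = 45, phase_t = 45 mod 78 = 45
45 < 52 (green end) → GREEN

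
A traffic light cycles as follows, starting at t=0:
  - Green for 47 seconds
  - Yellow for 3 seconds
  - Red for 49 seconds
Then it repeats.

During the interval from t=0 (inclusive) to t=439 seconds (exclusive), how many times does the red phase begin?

Answer: 4

Derivation:
Cycle = 47+3+49 = 99s
red phase starts at t = k*99 + 50 for k=0,1,2,...
Need k*99+50 < 439 → k < 3.929
k ∈ {0, ..., 3} → 4 starts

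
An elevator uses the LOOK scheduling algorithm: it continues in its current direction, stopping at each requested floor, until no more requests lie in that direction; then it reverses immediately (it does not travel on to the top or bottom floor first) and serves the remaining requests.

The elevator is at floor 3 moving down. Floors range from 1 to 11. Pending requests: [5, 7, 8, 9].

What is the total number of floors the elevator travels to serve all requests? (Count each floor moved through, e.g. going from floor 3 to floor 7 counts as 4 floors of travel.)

Start at floor 3 moving down, LOOK stop order: [5, 7, 8, 9]
  3 → 5: |5-3| = 2, total = 2
  5 → 7: |7-5| = 2, total = 4
  7 → 8: |8-7| = 1, total = 5
  8 → 9: |9-8| = 1, total = 6

Answer: 6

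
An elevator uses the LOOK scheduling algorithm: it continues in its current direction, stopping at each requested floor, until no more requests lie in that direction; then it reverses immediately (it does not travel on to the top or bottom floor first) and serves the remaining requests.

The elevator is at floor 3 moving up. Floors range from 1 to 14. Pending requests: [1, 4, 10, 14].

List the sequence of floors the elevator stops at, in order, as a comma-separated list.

Current: 3, moving UP
Serve above first (ascending): [4, 10, 14]
Then reverse, serve below (descending): [1]

Answer: 4, 10, 14, 1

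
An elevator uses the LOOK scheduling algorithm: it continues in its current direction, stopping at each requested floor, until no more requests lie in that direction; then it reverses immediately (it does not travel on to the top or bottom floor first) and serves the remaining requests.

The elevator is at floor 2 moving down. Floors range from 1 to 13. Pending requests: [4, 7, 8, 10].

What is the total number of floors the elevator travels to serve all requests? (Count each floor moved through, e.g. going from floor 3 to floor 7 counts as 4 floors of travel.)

Start at floor 2 moving down, LOOK stop order: [4, 7, 8, 10]
  2 → 4: |4-2| = 2, total = 2
  4 → 7: |7-4| = 3, total = 5
  7 → 8: |8-7| = 1, total = 6
  8 → 10: |10-8| = 2, total = 8

Answer: 8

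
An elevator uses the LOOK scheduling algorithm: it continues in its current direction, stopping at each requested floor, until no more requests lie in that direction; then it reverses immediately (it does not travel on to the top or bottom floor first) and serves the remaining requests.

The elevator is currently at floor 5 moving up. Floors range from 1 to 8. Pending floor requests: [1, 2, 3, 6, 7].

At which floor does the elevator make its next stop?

Current floor: 5, direction: up
Requests above: [6, 7]
Requests below: [1, 2, 3]
Moving up and requests lie above → nearest above is min([6, 7]) = 6

Answer: 6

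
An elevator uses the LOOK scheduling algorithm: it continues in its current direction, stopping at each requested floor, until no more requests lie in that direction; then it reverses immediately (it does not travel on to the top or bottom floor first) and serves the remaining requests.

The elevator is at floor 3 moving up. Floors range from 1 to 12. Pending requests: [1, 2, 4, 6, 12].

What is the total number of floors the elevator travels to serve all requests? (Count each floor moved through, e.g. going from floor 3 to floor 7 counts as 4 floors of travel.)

Answer: 20

Derivation:
Start at floor 3 moving up, LOOK stop order: [4, 6, 12, 2, 1]
  3 → 4: |4-3| = 1, total = 1
  4 → 6: |6-4| = 2, total = 3
  6 → 12: |12-6| = 6, total = 9
  12 → 2: |2-12| = 10, total = 19
  2 → 1: |1-2| = 1, total = 20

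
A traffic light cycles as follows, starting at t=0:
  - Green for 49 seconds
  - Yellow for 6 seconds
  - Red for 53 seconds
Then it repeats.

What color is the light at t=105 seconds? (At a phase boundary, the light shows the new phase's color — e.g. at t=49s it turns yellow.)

Answer: red

Derivation:
Cycle length = 49 + 6 + 53 = 108s
t = 105, phase_t = 105 mod 108 = 105
105 >= 55 → RED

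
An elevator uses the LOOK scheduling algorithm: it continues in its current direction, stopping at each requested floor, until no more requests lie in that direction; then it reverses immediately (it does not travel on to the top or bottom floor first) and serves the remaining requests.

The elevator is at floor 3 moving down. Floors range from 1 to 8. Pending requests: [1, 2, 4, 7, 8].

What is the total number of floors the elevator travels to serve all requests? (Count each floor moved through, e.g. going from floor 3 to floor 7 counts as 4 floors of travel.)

Start at floor 3 moving down, LOOK stop order: [2, 1, 4, 7, 8]
  3 → 2: |2-3| = 1, total = 1
  2 → 1: |1-2| = 1, total = 2
  1 → 4: |4-1| = 3, total = 5
  4 → 7: |7-4| = 3, total = 8
  7 → 8: |8-7| = 1, total = 9

Answer: 9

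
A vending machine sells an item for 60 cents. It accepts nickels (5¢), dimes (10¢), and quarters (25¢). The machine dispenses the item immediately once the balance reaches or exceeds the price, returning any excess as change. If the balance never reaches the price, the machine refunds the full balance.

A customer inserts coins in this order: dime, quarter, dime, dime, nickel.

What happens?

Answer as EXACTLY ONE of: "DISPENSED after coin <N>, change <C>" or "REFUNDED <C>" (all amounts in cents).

Answer: DISPENSED after coin 5, change 0

Derivation:
Price: 60¢
Coin 1 (dime, 10¢): balance = 10¢
Coin 2 (quarter, 25¢): balance = 35¢
Coin 3 (dime, 10¢): balance = 45¢
Coin 4 (dime, 10¢): balance = 55¢
Coin 5 (nickel, 5¢): balance = 60¢
  → balance >= price → DISPENSE, change = 60 - 60 = 0¢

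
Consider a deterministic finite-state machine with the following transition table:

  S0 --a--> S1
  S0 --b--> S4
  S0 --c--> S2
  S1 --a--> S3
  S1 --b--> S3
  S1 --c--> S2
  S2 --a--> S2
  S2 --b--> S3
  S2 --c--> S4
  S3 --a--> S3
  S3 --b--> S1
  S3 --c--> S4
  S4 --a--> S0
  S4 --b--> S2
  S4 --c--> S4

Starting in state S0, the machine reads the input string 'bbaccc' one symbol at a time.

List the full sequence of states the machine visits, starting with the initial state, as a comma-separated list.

Answer: S0, S4, S2, S2, S4, S4, S4

Derivation:
Start: S0
  read 'b': S0 --b--> S4
  read 'b': S4 --b--> S2
  read 'a': S2 --a--> S2
  read 'c': S2 --c--> S4
  read 'c': S4 --c--> S4
  read 'c': S4 --c--> S4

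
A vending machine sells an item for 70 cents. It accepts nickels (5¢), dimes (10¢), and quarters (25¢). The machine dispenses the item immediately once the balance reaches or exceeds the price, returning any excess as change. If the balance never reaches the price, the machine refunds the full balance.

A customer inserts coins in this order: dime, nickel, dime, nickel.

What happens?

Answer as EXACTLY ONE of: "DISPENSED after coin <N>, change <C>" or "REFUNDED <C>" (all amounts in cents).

Price: 70¢
Coin 1 (dime, 10¢): balance = 10¢
Coin 2 (nickel, 5¢): balance = 15¢
Coin 3 (dime, 10¢): balance = 25¢
Coin 4 (nickel, 5¢): balance = 30¢
All coins inserted, balance 30¢ < price 70¢ → REFUND 30¢

Answer: REFUNDED 30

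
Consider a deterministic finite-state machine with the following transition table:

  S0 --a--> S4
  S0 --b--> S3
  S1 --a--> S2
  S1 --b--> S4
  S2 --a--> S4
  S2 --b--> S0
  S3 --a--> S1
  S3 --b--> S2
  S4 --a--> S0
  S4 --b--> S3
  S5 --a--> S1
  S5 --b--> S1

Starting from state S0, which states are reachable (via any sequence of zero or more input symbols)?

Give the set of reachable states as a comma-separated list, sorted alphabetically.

BFS from S0:
  visit S0: S0--a-->S4 (new), S0--b-->S3 (new)
  visit S4: S4--a-->S0 (seen), S4--b-->S3 (seen)
  visit S3: S3--a-->S1 (new), S3--b-->S2 (new)
  visit S1: S1--a-->S2 (seen), S1--b-->S4 (seen)
  visit S2: S2--a-->S4 (seen), S2--b-->S0 (seen)

Answer: S0, S1, S2, S3, S4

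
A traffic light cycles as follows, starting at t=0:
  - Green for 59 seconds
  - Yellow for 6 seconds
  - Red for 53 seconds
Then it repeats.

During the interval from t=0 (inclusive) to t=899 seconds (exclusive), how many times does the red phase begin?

Cycle = 59+6+53 = 118s
red phase starts at t = k*118 + 65 for k=0,1,2,...
Need k*118+65 < 899 → k < 7.068
k ∈ {0, ..., 7} → 8 starts

Answer: 8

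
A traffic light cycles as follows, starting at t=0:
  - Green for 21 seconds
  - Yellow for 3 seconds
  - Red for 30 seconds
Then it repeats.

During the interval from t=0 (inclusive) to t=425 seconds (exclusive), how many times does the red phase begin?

Cycle = 21+3+30 = 54s
red phase starts at t = k*54 + 24 for k=0,1,2,...
Need k*54+24 < 425 → k < 7.426
k ∈ {0, ..., 7} → 8 starts

Answer: 8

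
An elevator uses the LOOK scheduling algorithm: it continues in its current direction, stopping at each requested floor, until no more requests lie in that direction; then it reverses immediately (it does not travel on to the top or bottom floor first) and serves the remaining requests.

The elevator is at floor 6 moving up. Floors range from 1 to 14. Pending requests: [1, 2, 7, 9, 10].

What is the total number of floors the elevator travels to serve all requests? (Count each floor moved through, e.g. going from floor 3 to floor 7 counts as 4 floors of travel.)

Answer: 13

Derivation:
Start at floor 6 moving up, LOOK stop order: [7, 9, 10, 2, 1]
  6 → 7: |7-6| = 1, total = 1
  7 → 9: |9-7| = 2, total = 3
  9 → 10: |10-9| = 1, total = 4
  10 → 2: |2-10| = 8, total = 12
  2 → 1: |1-2| = 1, total = 13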